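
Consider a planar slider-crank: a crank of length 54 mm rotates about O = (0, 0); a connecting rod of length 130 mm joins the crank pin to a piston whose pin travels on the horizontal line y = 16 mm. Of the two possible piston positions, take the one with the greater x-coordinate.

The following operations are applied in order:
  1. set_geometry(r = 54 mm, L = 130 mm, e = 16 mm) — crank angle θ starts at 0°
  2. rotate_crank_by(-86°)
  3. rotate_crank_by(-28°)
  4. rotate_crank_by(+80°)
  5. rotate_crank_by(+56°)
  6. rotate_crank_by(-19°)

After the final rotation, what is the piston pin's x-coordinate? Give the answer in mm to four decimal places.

set_geometry: r = 54 mm, L = 130 mm, e = 16 mm; θ ← 0°
rotate_crank_by(-86°): θ ← 0° -86° = -86°
rotate_crank_by(-28°): θ ← -86° -28° = -114°
rotate_crank_by(+80°): θ ← -114° +80° = -34°
rotate_crank_by(+56°): θ ← -34° +56° = 22°
rotate_crank_by(-19°): θ ← 22° -19° = 3°
crank pin P = (r cos θ, r sin θ) = (53.925995, 2.826142)
h = r sin θ − e = 2.826142 − 16 = -13.173858
x = r cos θ + √(L² − h²) = 53.925995 + √(16900.0 − 173.5505) = 53.925995 + 129.330775 = 183.256770

183.2568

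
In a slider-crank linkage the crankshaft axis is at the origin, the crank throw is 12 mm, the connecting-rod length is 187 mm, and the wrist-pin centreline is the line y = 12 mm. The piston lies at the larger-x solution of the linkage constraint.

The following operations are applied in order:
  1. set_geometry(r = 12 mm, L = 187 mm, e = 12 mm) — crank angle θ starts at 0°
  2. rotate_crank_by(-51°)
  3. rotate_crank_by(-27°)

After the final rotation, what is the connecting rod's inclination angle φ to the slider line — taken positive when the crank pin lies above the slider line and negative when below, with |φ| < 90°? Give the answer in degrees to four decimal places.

-7.2928

set_geometry: r = 12 mm, L = 187 mm, e = 12 mm; θ ← 0°
rotate_crank_by(-51°): θ ← 0° -51° = -51°
rotate_crank_by(-27°): θ ← -51° -27° = -78°
crank pin P = (r cos θ, r sin θ) = (2.494940, -11.737771)
h = r sin θ − e = -11.737771 − 12 = -23.737771
sin φ = h / L = -23.737771 / 187 = -0.12693995
φ = arcsin(-0.12693995) = -7.292799°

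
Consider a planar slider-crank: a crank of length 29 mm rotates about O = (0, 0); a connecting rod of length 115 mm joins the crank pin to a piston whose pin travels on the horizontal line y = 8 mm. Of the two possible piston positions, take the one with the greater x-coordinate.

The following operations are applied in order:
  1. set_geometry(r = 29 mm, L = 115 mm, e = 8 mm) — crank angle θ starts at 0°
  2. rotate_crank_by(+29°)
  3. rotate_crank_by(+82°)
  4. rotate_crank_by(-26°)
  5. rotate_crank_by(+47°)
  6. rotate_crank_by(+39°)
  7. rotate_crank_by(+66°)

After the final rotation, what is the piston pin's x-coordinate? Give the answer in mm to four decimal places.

94.5700

set_geometry: r = 29 mm, L = 115 mm, e = 8 mm; θ ← 0°
rotate_crank_by(+29°): θ ← 0° +29° = 29°
rotate_crank_by(+82°): θ ← 29° +82° = 111°
rotate_crank_by(-26°): θ ← 111° -26° = 85°
rotate_crank_by(+47°): θ ← 85° +47° = 132°
rotate_crank_by(+39°): θ ← 132° +39° = 171°
rotate_crank_by(+66°): θ ← 171° +66° = 237°
crank pin P = (r cos θ, r sin θ) = (-15.794532, -24.321446)
h = r sin θ − e = -24.321446 − 8 = -32.321446
x = r cos θ + √(L² − h²) = -15.794532 + √(13225.0 − 1044.6759) = -15.794532 + 110.364506 = 94.569974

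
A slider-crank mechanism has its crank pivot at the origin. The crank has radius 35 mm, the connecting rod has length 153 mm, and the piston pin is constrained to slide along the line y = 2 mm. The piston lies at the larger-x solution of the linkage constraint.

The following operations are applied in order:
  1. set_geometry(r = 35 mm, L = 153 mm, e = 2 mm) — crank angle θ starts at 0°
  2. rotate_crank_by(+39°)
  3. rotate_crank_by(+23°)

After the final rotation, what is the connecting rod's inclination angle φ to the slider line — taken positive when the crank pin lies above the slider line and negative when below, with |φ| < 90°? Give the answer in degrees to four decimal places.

set_geometry: r = 35 mm, L = 153 mm, e = 2 mm; θ ← 0°
rotate_crank_by(+39°): θ ← 0° +39° = 39°
rotate_crank_by(+23°): θ ← 39° +23° = 62°
crank pin P = (r cos θ, r sin θ) = (16.431505, 30.903166)
h = r sin θ − e = 30.903166 − 2 = 28.903166
sin φ = h / L = 28.903166 / 153 = 0.18890958
φ = arcsin(0.18890958) = 10.889155°

10.8892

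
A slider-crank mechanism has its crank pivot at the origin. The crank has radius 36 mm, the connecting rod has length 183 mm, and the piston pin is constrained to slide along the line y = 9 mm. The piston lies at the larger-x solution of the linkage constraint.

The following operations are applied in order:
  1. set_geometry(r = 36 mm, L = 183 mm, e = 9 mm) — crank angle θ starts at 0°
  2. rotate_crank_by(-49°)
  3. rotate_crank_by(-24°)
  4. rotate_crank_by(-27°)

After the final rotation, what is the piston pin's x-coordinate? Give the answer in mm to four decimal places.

set_geometry: r = 36 mm, L = 183 mm, e = 9 mm; θ ← 0°
rotate_crank_by(-49°): θ ← 0° -49° = -49°
rotate_crank_by(-24°): θ ← -49° -24° = -73°
rotate_crank_by(-27°): θ ← -73° -27° = -100°
crank pin P = (r cos θ, r sin θ) = (-6.251334, -35.453079)
h = r sin θ − e = -35.453079 − 9 = -44.453079
x = r cos θ + √(L² − h²) = -6.251334 + √(33489.0 − 1976.0762) = -6.251334 + 177.518798 = 171.267464

171.2675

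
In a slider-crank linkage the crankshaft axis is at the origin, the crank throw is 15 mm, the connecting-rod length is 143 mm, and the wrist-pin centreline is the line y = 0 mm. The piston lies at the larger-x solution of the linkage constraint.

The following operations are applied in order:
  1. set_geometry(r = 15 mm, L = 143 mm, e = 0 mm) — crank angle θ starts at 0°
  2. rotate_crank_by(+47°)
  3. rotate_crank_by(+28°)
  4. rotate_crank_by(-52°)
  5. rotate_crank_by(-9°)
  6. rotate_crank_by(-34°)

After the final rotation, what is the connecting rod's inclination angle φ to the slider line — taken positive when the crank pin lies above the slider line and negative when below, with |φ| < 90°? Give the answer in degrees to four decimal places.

set_geometry: r = 15 mm, L = 143 mm, e = 0 mm; θ ← 0°
rotate_crank_by(+47°): θ ← 0° +47° = 47°
rotate_crank_by(+28°): θ ← 47° +28° = 75°
rotate_crank_by(-52°): θ ← 75° -52° = 23°
rotate_crank_by(-9°): θ ← 23° -9° = 14°
rotate_crank_by(-34°): θ ← 14° -34° = -20°
crank pin P = (r cos θ, r sin θ) = (14.095389, -5.130302)
h = r sin θ − e = -5.130302 − 0 = -5.130302
sin φ = h / L = -5.130302 / 143 = -0.03587624
φ = arcsin(-0.03587624) = -2.055998°

-2.0560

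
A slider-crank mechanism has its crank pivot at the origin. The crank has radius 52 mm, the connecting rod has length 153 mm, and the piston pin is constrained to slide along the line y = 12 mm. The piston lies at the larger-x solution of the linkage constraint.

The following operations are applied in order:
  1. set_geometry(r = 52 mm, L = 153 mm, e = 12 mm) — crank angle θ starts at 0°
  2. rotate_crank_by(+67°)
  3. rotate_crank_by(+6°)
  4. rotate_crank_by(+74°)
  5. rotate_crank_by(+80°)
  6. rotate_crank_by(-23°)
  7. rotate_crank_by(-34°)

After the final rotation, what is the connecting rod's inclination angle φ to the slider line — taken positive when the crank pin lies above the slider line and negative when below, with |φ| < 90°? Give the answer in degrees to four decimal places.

-1.1124

set_geometry: r = 52 mm, L = 153 mm, e = 12 mm; θ ← 0°
rotate_crank_by(+67°): θ ← 0° +67° = 67°
rotate_crank_by(+6°): θ ← 67° +6° = 73°
rotate_crank_by(+74°): θ ← 73° +74° = 147°
rotate_crank_by(+80°): θ ← 147° +80° = 227°
rotate_crank_by(-23°): θ ← 227° -23° = 204°
rotate_crank_by(-34°): θ ← 204° -34° = 170°
crank pin P = (r cos θ, r sin θ) = (-51.210003, 9.029705)
h = r sin θ − e = 9.029705 − 12 = -2.970295
sin φ = h / L = -2.970295 / 153 = -0.01941369
φ = arcsin(-0.01941369) = -1.112392°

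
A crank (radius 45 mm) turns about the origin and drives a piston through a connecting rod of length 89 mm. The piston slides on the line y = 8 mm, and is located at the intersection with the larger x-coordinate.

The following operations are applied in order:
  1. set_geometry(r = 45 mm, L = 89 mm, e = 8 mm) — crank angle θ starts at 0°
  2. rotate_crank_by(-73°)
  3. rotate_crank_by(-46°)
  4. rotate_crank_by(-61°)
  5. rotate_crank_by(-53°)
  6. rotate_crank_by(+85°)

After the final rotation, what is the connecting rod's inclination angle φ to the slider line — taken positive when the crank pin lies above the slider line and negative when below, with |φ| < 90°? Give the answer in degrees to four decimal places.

-20.9666

set_geometry: r = 45 mm, L = 89 mm, e = 8 mm; θ ← 0°
rotate_crank_by(-73°): θ ← 0° -73° = -73°
rotate_crank_by(-46°): θ ← -73° -46° = -119°
rotate_crank_by(-61°): θ ← -119° -61° = -180°
rotate_crank_by(-53°): θ ← -180° -53° = -233°
rotate_crank_by(+85°): θ ← -233° +85° = -148°
crank pin P = (r cos θ, r sin θ) = (-38.162164, -23.846367)
h = r sin θ − e = -23.846367 − 8 = -31.846367
sin φ = h / L = -31.846367 / 89 = -0.35782435
φ = arcsin(-0.35782435) = -20.966642°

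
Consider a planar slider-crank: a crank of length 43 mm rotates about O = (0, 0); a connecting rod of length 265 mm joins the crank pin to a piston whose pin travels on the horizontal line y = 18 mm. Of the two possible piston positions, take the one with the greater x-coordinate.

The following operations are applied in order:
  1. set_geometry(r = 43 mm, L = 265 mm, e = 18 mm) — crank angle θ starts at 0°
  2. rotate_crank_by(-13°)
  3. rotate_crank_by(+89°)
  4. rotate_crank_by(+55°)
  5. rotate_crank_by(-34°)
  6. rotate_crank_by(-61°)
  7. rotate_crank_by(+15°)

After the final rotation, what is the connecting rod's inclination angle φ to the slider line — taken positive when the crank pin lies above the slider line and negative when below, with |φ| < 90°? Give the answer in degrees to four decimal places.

3.3353

set_geometry: r = 43 mm, L = 265 mm, e = 18 mm; θ ← 0°
rotate_crank_by(-13°): θ ← 0° -13° = -13°
rotate_crank_by(+89°): θ ← -13° +89° = 76°
rotate_crank_by(+55°): θ ← 76° +55° = 131°
rotate_crank_by(-34°): θ ← 131° -34° = 97°
rotate_crank_by(-61°): θ ← 97° -61° = 36°
rotate_crank_by(+15°): θ ← 36° +15° = 51°
crank pin P = (r cos θ, r sin θ) = (27.060777, 33.417276)
h = r sin θ − e = 33.417276 − 18 = 15.417276
sin φ = h / L = 15.417276 / 265 = 0.05817840
φ = arcsin(0.05817840) = 3.335260°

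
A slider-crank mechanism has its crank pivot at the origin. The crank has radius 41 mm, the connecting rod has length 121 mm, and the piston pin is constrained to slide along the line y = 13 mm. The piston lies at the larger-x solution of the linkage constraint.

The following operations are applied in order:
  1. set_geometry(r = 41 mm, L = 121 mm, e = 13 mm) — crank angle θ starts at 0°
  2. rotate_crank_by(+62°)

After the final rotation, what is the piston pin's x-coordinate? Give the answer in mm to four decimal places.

138.0032

set_geometry: r = 41 mm, L = 121 mm, e = 13 mm; θ ← 0°
rotate_crank_by(+62°): θ ← 0° +62° = 62°
crank pin P = (r cos θ, r sin θ) = (19.248334, 36.200851)
h = r sin θ − e = 36.200851 − 13 = 23.200851
x = r cos θ + √(L² − h²) = 19.248334 + √(14641.0 − 538.2795) = 19.248334 + 118.754876 = 138.003210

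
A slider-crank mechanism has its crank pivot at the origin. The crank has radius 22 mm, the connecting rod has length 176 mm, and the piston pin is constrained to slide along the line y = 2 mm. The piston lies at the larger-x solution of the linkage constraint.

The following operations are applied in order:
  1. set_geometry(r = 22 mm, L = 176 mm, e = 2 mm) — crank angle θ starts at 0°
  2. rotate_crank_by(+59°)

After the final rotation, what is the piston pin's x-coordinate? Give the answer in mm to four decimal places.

186.5216

set_geometry: r = 22 mm, L = 176 mm, e = 2 mm; θ ← 0°
rotate_crank_by(+59°): θ ← 0° +59° = 59°
crank pin P = (r cos θ, r sin θ) = (11.330838, 18.857681)
h = r sin θ − e = 18.857681 − 2 = 16.857681
x = r cos θ + √(L² − h²) = 11.330838 + √(30976.0 − 284.1814) = 11.330838 + 175.190806 = 186.521644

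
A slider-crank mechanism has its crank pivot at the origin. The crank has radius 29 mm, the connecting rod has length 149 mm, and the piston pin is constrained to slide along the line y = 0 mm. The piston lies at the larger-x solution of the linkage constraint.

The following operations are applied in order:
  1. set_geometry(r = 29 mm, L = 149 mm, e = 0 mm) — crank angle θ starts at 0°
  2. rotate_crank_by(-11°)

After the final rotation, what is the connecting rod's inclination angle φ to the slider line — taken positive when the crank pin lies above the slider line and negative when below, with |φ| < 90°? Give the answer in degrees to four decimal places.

-2.1283

set_geometry: r = 29 mm, L = 149 mm, e = 0 mm; θ ← 0°
rotate_crank_by(-11°): θ ← 0° -11° = -11°
crank pin P = (r cos θ, r sin θ) = (28.467188, -5.533461)
h = r sin θ − e = -5.533461 − 0 = -5.533461
sin φ = h / L = -5.533461 / 149 = -0.03713732
φ = arcsin(-0.03713732) = -2.128301°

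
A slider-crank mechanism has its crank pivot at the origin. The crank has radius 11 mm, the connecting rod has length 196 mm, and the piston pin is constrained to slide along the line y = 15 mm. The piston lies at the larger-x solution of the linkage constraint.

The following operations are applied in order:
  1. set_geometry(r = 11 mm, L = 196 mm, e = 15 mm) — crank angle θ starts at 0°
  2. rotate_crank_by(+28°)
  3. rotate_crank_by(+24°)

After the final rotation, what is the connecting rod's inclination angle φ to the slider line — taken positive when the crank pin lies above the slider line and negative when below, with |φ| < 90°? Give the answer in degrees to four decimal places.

-1.8513

set_geometry: r = 11 mm, L = 196 mm, e = 15 mm; θ ← 0°
rotate_crank_by(+28°): θ ← 0° +28° = 28°
rotate_crank_by(+24°): θ ← 28° +24° = 52°
crank pin P = (r cos θ, r sin θ) = (6.772276, 8.668118)
h = r sin θ − e = 8.668118 − 15 = -6.331882
sin φ = h / L = -6.331882 / 196 = -0.03230552
φ = arcsin(-0.03230552) = -1.851292°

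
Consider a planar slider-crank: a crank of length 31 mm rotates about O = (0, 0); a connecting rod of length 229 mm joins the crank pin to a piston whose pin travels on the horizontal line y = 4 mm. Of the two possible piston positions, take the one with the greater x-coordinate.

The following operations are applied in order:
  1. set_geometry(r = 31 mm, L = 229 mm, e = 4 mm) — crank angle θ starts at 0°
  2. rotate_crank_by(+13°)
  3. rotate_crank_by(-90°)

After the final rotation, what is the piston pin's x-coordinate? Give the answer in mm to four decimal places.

233.4045

set_geometry: r = 31 mm, L = 229 mm, e = 4 mm; θ ← 0°
rotate_crank_by(+13°): θ ← 0° +13° = 13°
rotate_crank_by(-90°): θ ← 13° -90° = -77°
crank pin P = (r cos θ, r sin θ) = (6.973483, -30.205472)
h = r sin θ − e = -30.205472 − 4 = -34.205472
x = r cos θ + √(L² − h²) = 6.973483 + √(52441.0 − 1170.0143) = 6.973483 + 226.430973 = 233.404456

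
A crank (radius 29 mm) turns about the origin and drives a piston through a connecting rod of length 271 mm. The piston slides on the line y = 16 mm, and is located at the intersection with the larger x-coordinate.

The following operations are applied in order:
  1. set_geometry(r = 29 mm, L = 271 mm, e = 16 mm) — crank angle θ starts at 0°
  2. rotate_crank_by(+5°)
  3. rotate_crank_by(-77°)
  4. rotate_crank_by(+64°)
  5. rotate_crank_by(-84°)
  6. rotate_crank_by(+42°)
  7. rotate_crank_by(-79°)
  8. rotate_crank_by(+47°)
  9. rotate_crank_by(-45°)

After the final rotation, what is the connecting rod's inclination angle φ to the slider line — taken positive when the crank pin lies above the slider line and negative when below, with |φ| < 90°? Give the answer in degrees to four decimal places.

set_geometry: r = 29 mm, L = 271 mm, e = 16 mm; θ ← 0°
rotate_crank_by(+5°): θ ← 0° +5° = 5°
rotate_crank_by(-77°): θ ← 5° -77° = -72°
rotate_crank_by(+64°): θ ← -72° +64° = -8°
rotate_crank_by(-84°): θ ← -8° -84° = -92°
rotate_crank_by(+42°): θ ← -92° +42° = -50°
rotate_crank_by(-79°): θ ← -50° -79° = -129°
rotate_crank_by(+47°): θ ← -129° +47° = -82°
rotate_crank_by(-45°): θ ← -82° -45° = -127°
crank pin P = (r cos θ, r sin θ) = (-17.452636, -23.160430)
h = r sin θ − e = -23.160430 − 16 = -39.160430
sin φ = h / L = -39.160430 / 271 = -0.14450343
φ = arcsin(-0.14450343) = -8.308525°

-8.3085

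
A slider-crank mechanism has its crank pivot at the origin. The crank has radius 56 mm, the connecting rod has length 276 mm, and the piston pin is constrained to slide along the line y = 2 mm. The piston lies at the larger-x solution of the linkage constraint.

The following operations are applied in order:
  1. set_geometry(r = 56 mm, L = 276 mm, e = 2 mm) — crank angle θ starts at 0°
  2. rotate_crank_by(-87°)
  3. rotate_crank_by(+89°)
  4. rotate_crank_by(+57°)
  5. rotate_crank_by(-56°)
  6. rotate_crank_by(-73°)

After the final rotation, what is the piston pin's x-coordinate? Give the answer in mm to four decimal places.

set_geometry: r = 56 mm, L = 276 mm, e = 2 mm; θ ← 0°
rotate_crank_by(-87°): θ ← 0° -87° = -87°
rotate_crank_by(+89°): θ ← -87° +89° = 2°
rotate_crank_by(+57°): θ ← 2° +57° = 59°
rotate_crank_by(-56°): θ ← 59° -56° = 3°
rotate_crank_by(-73°): θ ← 3° -73° = -70°
crank pin P = (r cos θ, r sin θ) = (19.153128, -52.622787)
h = r sin θ − e = -52.622787 − 2 = -54.622787
x = r cos θ + √(L² − h²) = 19.153128 + √(76176.0 − 2983.6488) = 19.153128 + 270.540849 = 289.693977

289.6940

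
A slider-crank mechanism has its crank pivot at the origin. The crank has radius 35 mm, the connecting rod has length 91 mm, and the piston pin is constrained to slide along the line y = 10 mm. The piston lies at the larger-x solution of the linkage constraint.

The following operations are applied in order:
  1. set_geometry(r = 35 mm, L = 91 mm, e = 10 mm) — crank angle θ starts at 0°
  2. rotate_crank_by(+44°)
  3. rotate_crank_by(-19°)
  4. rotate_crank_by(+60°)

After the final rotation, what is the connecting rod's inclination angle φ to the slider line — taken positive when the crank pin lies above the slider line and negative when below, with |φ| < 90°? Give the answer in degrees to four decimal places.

set_geometry: r = 35 mm, L = 91 mm, e = 10 mm; θ ← 0°
rotate_crank_by(+44°): θ ← 0° +44° = 44°
rotate_crank_by(-19°): θ ← 44° -19° = 25°
rotate_crank_by(+60°): θ ← 25° +60° = 85°
crank pin P = (r cos θ, r sin θ) = (3.050451, 34.866814)
h = r sin θ − e = 34.866814 − 10 = 24.866814
sin φ = h / L = 24.866814 / 91 = 0.27326170
φ = arcsin(0.27326170) = 15.858449°

15.8584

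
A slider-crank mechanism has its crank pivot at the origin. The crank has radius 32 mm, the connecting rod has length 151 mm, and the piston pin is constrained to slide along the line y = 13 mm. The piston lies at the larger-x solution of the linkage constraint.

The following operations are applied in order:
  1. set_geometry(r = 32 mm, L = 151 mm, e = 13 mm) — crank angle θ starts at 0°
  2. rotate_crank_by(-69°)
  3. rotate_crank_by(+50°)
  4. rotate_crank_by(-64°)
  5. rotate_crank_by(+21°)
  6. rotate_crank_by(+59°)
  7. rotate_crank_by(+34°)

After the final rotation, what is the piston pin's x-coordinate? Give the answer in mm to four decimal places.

178.3892

set_geometry: r = 32 mm, L = 151 mm, e = 13 mm; θ ← 0°
rotate_crank_by(-69°): θ ← 0° -69° = -69°
rotate_crank_by(+50°): θ ← -69° +50° = -19°
rotate_crank_by(-64°): θ ← -19° -64° = -83°
rotate_crank_by(+21°): θ ← -83° +21° = -62°
rotate_crank_by(+59°): θ ← -62° +59° = -3°
rotate_crank_by(+34°): θ ← -3° +34° = 31°
crank pin P = (r cos θ, r sin θ) = (27.429354, 16.481218)
h = r sin θ − e = 16.481218 − 13 = 3.481218
x = r cos θ + √(L² − h²) = 27.429354 + √(22801.0 − 12.1189) = 27.429354 + 150.959866 = 178.389220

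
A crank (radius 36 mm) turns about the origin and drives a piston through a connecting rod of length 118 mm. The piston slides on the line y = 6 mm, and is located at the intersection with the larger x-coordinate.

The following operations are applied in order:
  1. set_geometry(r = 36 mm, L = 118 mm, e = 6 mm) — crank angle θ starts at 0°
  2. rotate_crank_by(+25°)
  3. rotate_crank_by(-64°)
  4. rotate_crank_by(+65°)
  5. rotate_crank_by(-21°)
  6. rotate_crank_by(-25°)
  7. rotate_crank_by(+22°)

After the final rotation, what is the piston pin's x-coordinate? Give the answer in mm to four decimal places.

set_geometry: r = 36 mm, L = 118 mm, e = 6 mm; θ ← 0°
rotate_crank_by(+25°): θ ← 0° +25° = 25°
rotate_crank_by(-64°): θ ← 25° -64° = -39°
rotate_crank_by(+65°): θ ← -39° +65° = 26°
rotate_crank_by(-21°): θ ← 26° -21° = 5°
rotate_crank_by(-25°): θ ← 5° -25° = -20°
rotate_crank_by(+22°): θ ← -20° +22° = 2°
crank pin P = (r cos θ, r sin θ) = (35.978070, 1.256382)
h = r sin θ − e = 1.256382 − 6 = -4.743618
x = r cos θ + √(L² − h²) = 35.978070 + √(13924.0 − 22.5019) = 35.978070 + 117.904614 = 153.882684

153.8827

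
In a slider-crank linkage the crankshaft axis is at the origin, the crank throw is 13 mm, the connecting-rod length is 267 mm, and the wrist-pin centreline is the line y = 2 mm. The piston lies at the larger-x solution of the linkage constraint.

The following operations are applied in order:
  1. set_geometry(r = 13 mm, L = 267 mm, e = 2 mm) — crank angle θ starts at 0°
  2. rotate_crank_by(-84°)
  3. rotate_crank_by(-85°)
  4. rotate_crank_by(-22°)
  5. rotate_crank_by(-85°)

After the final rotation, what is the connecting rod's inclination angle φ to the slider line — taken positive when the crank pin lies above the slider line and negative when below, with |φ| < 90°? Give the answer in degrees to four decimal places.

2.3459

set_geometry: r = 13 mm, L = 267 mm, e = 2 mm; θ ← 0°
rotate_crank_by(-84°): θ ← 0° -84° = -84°
rotate_crank_by(-85°): θ ← -84° -85° = -169°
rotate_crank_by(-22°): θ ← -169° -22° = -191°
rotate_crank_by(-85°): θ ← -191° -85° = -276°
crank pin P = (r cos θ, r sin θ) = (1.358870, 12.928785)
h = r sin θ − e = 12.928785 − 2 = 10.928785
sin φ = h / L = 10.928785 / 267 = 0.04093178
φ = arcsin(0.04093178) = 2.345873°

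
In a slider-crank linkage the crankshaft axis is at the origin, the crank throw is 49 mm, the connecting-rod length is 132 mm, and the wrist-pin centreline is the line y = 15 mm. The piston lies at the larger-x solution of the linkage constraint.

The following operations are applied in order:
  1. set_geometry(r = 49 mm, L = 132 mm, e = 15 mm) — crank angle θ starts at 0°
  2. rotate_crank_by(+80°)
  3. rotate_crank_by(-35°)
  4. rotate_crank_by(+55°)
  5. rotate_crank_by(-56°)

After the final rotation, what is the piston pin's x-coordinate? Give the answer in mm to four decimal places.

set_geometry: r = 49 mm, L = 132 mm, e = 15 mm; θ ← 0°
rotate_crank_by(+80°): θ ← 0° +80° = 80°
rotate_crank_by(-35°): θ ← 80° -35° = 45°
rotate_crank_by(+55°): θ ← 45° +55° = 100°
rotate_crank_by(-56°): θ ← 100° -56° = 44°
crank pin P = (r cos θ, r sin θ) = (35.247650, 34.038260)
h = r sin θ − e = 34.038260 − 15 = 19.038260
x = r cos θ + √(L² − h²) = 35.247650 + √(17424.0 − 362.4553) = 35.247650 + 130.619848 = 165.867498

165.8675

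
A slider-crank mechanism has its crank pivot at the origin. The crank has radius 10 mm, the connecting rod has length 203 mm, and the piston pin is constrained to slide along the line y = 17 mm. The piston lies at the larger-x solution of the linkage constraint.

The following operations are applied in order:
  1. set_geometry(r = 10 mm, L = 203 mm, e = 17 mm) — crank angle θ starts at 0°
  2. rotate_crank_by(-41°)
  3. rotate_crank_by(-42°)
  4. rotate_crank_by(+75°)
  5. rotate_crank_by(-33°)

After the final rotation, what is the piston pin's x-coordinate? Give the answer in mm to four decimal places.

set_geometry: r = 10 mm, L = 203 mm, e = 17 mm; θ ← 0°
rotate_crank_by(-41°): θ ← 0° -41° = -41°
rotate_crank_by(-42°): θ ← -41° -42° = -83°
rotate_crank_by(+75°): θ ← -83° +75° = -8°
rotate_crank_by(-33°): θ ← -8° -33° = -41°
crank pin P = (r cos θ, r sin θ) = (7.547096, -6.560590)
h = r sin θ − e = -6.560590 − 17 = -23.560590
x = r cos θ + √(L² − h²) = 7.547096 + √(41209.0 − 555.1014) = 7.547096 + 201.628120 = 209.175215

209.1752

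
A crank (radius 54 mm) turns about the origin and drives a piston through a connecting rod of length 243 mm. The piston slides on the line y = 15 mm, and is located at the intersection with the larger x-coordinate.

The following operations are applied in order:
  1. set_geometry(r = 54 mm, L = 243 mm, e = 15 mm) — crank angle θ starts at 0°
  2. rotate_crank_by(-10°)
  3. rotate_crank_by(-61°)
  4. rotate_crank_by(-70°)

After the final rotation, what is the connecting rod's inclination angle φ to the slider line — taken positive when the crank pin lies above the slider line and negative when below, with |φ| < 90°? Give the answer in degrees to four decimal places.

-11.6292

set_geometry: r = 54 mm, L = 243 mm, e = 15 mm; θ ← 0°
rotate_crank_by(-10°): θ ← 0° -10° = -10°
rotate_crank_by(-61°): θ ← -10° -61° = -71°
rotate_crank_by(-70°): θ ← -71° -70° = -141°
crank pin P = (r cos θ, r sin θ) = (-41.965882, -33.983301)
h = r sin θ − e = -33.983301 − 15 = -48.983301
sin φ = h / L = -48.983301 / 243 = -0.20157737
φ = arcsin(-0.20157737) = -11.629215°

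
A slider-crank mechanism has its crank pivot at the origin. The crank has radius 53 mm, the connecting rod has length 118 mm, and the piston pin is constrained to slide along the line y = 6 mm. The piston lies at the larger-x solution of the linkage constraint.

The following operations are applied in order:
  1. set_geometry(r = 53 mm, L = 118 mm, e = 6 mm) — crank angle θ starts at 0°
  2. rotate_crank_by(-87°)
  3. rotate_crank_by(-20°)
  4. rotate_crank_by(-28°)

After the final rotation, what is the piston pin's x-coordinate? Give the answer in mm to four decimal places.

set_geometry: r = 53 mm, L = 118 mm, e = 6 mm; θ ← 0°
rotate_crank_by(-87°): θ ← 0° -87° = -87°
rotate_crank_by(-20°): θ ← -87° -20° = -107°
rotate_crank_by(-28°): θ ← -107° -28° = -135°
crank pin P = (r cos θ, r sin θ) = (-37.476659, -37.476659)
h = r sin θ − e = -37.476659 − 6 = -43.476659
x = r cos θ + √(L² − h²) = -37.476659 + √(13924.0 − 1890.2199) = -37.476659 + 109.698587 = 72.221928

72.2219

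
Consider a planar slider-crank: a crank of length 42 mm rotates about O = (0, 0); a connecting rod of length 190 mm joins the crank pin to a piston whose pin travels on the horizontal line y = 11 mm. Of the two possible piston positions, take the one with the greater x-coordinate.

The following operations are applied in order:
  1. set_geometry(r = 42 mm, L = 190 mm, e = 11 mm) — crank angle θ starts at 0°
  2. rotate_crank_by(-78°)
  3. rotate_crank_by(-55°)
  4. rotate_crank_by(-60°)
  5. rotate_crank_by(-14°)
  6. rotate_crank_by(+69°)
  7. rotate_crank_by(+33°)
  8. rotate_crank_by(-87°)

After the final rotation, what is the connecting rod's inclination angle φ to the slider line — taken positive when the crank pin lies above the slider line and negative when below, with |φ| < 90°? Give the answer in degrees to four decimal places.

set_geometry: r = 42 mm, L = 190 mm, e = 11 mm; θ ← 0°
rotate_crank_by(-78°): θ ← 0° -78° = -78°
rotate_crank_by(-55°): θ ← -78° -55° = -133°
rotate_crank_by(-60°): θ ← -133° -60° = -193°
rotate_crank_by(-14°): θ ← -193° -14° = -207°
rotate_crank_by(+69°): θ ← -207° +69° = -138°
rotate_crank_by(+33°): θ ← -138° +33° = -105°
rotate_crank_by(-87°): θ ← -105° -87° = -192°
crank pin P = (r cos θ, r sin θ) = (-41.082199, 8.732291)
h = r sin θ − e = 8.732291 − 11 = -2.267709
sin φ = h / L = -2.267709 / 190 = -0.01193531
φ = arcsin(-0.01193531) = -0.683859°

-0.6839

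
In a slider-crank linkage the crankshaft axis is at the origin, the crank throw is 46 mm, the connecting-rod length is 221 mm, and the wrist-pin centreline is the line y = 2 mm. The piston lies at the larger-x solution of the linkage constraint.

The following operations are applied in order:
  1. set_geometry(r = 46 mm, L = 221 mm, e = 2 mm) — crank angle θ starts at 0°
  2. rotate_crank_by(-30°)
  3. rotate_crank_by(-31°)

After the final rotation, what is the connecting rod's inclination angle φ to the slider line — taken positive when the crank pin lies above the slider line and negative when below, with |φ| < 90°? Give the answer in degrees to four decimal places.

-11.0168

set_geometry: r = 46 mm, L = 221 mm, e = 2 mm; θ ← 0°
rotate_crank_by(-30°): θ ← 0° -30° = -30°
rotate_crank_by(-31°): θ ← -30° -31° = -61°
crank pin P = (r cos θ, r sin θ) = (22.301243, -40.232507)
h = r sin θ − e = -40.232507 − 2 = -42.232507
sin φ = h / L = -42.232507 / 221 = -0.19109731
φ = arcsin(-0.19109731) = -11.016829°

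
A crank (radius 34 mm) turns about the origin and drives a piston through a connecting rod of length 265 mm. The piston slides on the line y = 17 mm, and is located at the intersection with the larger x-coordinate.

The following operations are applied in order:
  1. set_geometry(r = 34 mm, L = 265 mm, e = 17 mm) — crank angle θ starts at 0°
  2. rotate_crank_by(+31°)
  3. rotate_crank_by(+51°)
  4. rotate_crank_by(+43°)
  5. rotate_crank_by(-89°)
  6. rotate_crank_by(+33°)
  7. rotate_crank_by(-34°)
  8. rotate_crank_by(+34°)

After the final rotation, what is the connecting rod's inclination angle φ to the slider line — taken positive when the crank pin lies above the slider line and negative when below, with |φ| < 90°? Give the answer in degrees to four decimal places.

3.1890

set_geometry: r = 34 mm, L = 265 mm, e = 17 mm; θ ← 0°
rotate_crank_by(+31°): θ ← 0° +31° = 31°
rotate_crank_by(+51°): θ ← 31° +51° = 82°
rotate_crank_by(+43°): θ ← 82° +43° = 125°
rotate_crank_by(-89°): θ ← 125° -89° = 36°
rotate_crank_by(+33°): θ ← 36° +33° = 69°
rotate_crank_by(-34°): θ ← 69° -34° = 35°
rotate_crank_by(+34°): θ ← 35° +34° = 69°
crank pin P = (r cos θ, r sin θ) = (12.184510, 31.741735)
h = r sin θ − e = 31.741735 − 17 = 14.741735
sin φ = h / L = 14.741735 / 265 = 0.05562919
φ = arcsin(0.05562919) = 3.188964°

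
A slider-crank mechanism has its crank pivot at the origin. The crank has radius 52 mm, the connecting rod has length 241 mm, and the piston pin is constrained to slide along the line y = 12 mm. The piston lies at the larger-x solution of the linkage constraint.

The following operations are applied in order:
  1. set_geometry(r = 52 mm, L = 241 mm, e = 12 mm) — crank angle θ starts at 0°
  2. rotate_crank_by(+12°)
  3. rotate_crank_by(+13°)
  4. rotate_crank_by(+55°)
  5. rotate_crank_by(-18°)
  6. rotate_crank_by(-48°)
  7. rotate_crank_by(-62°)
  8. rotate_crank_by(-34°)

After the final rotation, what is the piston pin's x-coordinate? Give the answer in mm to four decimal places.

set_geometry: r = 52 mm, L = 241 mm, e = 12 mm; θ ← 0°
rotate_crank_by(+12°): θ ← 0° +12° = 12°
rotate_crank_by(+13°): θ ← 12° +13° = 25°
rotate_crank_by(+55°): θ ← 25° +55° = 80°
rotate_crank_by(-18°): θ ← 80° -18° = 62°
rotate_crank_by(-48°): θ ← 62° -48° = 14°
rotate_crank_by(-62°): θ ← 14° -62° = -48°
rotate_crank_by(-34°): θ ← -48° -34° = -82°
crank pin P = (r cos θ, r sin θ) = (7.237001, -51.493940)
h = r sin θ − e = -51.493940 − 12 = -63.493940
x = r cos θ + √(L² − h²) = 7.237001 + √(58081.0 − 4031.4804) = 7.237001 + 232.485526 = 239.722527

239.7225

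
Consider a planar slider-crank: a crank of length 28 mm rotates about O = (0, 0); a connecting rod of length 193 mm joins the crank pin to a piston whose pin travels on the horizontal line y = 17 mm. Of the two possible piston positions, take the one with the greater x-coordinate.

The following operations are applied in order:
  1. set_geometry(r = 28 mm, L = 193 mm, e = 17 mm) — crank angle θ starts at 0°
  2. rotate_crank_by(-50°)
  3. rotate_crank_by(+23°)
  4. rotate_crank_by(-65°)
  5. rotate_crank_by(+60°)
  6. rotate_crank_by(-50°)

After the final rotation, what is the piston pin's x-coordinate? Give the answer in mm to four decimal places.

set_geometry: r = 28 mm, L = 193 mm, e = 17 mm; θ ← 0°
rotate_crank_by(-50°): θ ← 0° -50° = -50°
rotate_crank_by(+23°): θ ← -50° +23° = -27°
rotate_crank_by(-65°): θ ← -27° -65° = -92°
rotate_crank_by(+60°): θ ← -92° +60° = -32°
rotate_crank_by(-50°): θ ← -32° -50° = -82°
crank pin P = (r cos θ, r sin θ) = (3.896847, -27.727506)
h = r sin θ − e = -27.727506 − 17 = -44.727506
x = r cos θ + √(L² − h²) = 3.896847 + √(37249.0 − 2000.5498) = 3.896847 + 187.745706 = 191.642553

191.6426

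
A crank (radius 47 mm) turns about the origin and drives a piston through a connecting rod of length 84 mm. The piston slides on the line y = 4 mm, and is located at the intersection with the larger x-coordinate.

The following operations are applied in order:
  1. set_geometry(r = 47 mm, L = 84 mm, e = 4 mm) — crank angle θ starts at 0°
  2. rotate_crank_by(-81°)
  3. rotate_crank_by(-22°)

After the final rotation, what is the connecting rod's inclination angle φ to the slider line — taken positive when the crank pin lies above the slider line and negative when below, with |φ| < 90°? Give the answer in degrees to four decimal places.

-36.3561

set_geometry: r = 47 mm, L = 84 mm, e = 4 mm; θ ← 0°
rotate_crank_by(-81°): θ ← 0° -81° = -81°
rotate_crank_by(-22°): θ ← -81° -22° = -103°
crank pin P = (r cos θ, r sin θ) = (-10.572700, -45.795393)
h = r sin θ − e = -45.795393 − 4 = -49.795393
sin φ = h / L = -49.795393 / 84 = -0.59280230
φ = arcsin(-0.59280230) = -36.356121°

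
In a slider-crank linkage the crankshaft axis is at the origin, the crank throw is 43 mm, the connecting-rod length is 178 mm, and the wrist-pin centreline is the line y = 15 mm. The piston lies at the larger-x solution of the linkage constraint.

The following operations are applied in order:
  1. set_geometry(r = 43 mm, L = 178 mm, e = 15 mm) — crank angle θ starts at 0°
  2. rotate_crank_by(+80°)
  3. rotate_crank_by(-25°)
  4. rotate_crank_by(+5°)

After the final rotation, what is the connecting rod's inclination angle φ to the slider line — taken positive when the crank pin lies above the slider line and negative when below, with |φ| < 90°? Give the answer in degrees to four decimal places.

7.1772

set_geometry: r = 43 mm, L = 178 mm, e = 15 mm; θ ← 0°
rotate_crank_by(+80°): θ ← 0° +80° = 80°
rotate_crank_by(-25°): θ ← 80° -25° = 55°
rotate_crank_by(+5°): θ ← 55° +5° = 60°
crank pin P = (r cos θ, r sin θ) = (21.500000, 37.239092)
h = r sin θ − e = 37.239092 − 15 = 22.239092
sin φ = h / L = 22.239092 / 178 = 0.12493872
φ = arcsin(0.12493872) = 7.177217°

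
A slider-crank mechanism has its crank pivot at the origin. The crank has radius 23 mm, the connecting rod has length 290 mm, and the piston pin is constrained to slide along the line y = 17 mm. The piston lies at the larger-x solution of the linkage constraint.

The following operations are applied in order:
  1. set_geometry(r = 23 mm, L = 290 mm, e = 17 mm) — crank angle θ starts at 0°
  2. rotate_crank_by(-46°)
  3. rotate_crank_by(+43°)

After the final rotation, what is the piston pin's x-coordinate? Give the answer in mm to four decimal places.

312.3966

set_geometry: r = 23 mm, L = 290 mm, e = 17 mm; θ ← 0°
rotate_crank_by(-46°): θ ← 0° -46° = -46°
rotate_crank_by(+43°): θ ← -46° +43° = -3°
crank pin P = (r cos θ, r sin θ) = (22.968479, -1.203727)
h = r sin θ − e = -1.203727 − 17 = -18.203727
x = r cos θ + √(L² − h²) = 22.968479 + √(84100.0 − 331.3757) = 22.968479 + 289.428099 = 312.396578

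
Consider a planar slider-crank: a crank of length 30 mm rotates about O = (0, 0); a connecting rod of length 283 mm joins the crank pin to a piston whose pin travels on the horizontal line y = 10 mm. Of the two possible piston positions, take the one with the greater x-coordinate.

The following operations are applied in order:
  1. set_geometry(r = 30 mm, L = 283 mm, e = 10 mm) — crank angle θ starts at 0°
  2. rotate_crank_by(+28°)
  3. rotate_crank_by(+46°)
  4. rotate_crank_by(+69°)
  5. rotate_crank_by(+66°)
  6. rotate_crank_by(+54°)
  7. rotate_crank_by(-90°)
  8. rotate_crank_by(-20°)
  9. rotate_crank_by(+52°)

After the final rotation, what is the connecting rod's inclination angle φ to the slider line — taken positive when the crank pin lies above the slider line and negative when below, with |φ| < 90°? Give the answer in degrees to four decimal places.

set_geometry: r = 30 mm, L = 283 mm, e = 10 mm; θ ← 0°
rotate_crank_by(+28°): θ ← 0° +28° = 28°
rotate_crank_by(+46°): θ ← 28° +46° = 74°
rotate_crank_by(+69°): θ ← 74° +69° = 143°
rotate_crank_by(+66°): θ ← 143° +66° = 209°
rotate_crank_by(+54°): θ ← 209° +54° = 263°
rotate_crank_by(-90°): θ ← 263° -90° = 173°
rotate_crank_by(-20°): θ ← 173° -20° = 153°
rotate_crank_by(+52°): θ ← 153° +52° = 205°
crank pin P = (r cos θ, r sin θ) = (-27.189234, -12.678548)
h = r sin θ − e = -12.678548 − 10 = -22.678548
sin φ = h / L = -22.678548 / 283 = -0.08013621
φ = arcsin(-0.08013621) = -4.596395°

-4.5964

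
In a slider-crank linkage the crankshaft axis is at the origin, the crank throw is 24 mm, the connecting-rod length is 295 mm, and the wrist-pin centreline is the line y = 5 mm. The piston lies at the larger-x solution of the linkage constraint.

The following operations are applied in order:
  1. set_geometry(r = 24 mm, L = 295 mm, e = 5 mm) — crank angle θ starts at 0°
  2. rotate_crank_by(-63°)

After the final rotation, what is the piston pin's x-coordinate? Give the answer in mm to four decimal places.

304.7135

set_geometry: r = 24 mm, L = 295 mm, e = 5 mm; θ ← 0°
rotate_crank_by(-63°): θ ← 0° -63° = -63°
crank pin P = (r cos θ, r sin θ) = (10.895772, -21.384157)
h = r sin θ − e = -21.384157 − 5 = -26.384157
x = r cos θ + √(L² − h²) = 10.895772 + √(87025.0 − 696.1237) = 10.895772 + 293.817760 = 304.713532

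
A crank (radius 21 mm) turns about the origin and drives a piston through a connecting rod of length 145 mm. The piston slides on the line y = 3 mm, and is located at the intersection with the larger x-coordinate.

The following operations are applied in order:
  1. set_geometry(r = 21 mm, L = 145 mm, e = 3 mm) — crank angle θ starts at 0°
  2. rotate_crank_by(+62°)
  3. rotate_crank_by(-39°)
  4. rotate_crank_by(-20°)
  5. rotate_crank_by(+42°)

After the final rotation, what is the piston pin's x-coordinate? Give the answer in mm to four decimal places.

set_geometry: r = 21 mm, L = 145 mm, e = 3 mm; θ ← 0°
rotate_crank_by(+62°): θ ← 0° +62° = 62°
rotate_crank_by(-39°): θ ← 62° -39° = 23°
rotate_crank_by(-20°): θ ← 23° -20° = 3°
rotate_crank_by(+42°): θ ← 3° +42° = 45°
crank pin P = (r cos θ, r sin θ) = (14.849242, 14.849242)
h = r sin θ − e = 14.849242 − 3 = 11.849242
x = r cos θ + √(L² − h²) = 14.849242 + √(21025.0 − 140.4045) = 14.849242 + 144.515035 = 159.364278

159.3643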